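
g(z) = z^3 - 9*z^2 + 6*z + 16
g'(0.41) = -0.88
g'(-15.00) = 951.00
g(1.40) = 9.50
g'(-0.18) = 9.34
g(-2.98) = -108.27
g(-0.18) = 14.62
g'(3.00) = -21.00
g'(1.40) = -13.32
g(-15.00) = -5474.00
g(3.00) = -20.00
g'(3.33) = -20.67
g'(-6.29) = 237.91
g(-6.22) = -610.16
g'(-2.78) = 79.23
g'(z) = 3*z^2 - 18*z + 6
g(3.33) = -26.89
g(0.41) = 17.02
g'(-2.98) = 86.28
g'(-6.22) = 234.03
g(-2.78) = -91.72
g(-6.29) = -626.68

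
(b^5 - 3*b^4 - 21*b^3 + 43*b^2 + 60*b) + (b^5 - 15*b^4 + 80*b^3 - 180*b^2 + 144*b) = 2*b^5 - 18*b^4 + 59*b^3 - 137*b^2 + 204*b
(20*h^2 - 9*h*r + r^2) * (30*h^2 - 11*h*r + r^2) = 600*h^4 - 490*h^3*r + 149*h^2*r^2 - 20*h*r^3 + r^4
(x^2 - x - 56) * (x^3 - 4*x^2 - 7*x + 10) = x^5 - 5*x^4 - 59*x^3 + 241*x^2 + 382*x - 560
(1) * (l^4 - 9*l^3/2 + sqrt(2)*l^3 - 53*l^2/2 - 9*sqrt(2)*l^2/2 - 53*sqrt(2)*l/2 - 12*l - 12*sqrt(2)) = l^4 - 9*l^3/2 + sqrt(2)*l^3 - 53*l^2/2 - 9*sqrt(2)*l^2/2 - 53*sqrt(2)*l/2 - 12*l - 12*sqrt(2)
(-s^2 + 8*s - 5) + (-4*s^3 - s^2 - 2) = -4*s^3 - 2*s^2 + 8*s - 7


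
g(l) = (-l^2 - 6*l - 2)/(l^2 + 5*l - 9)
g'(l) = (-2*l - 6)/(l^2 + 5*l - 9) + (-2*l - 5)*(-l^2 - 6*l - 2)/(l^2 + 5*l - 9)^2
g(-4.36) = -0.44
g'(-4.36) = -0.09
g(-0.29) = 0.03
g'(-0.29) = 0.54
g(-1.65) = -0.36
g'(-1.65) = 0.14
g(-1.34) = -0.31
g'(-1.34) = 0.19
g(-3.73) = -0.47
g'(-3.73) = -0.02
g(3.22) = -1.81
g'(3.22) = 0.48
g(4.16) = -1.52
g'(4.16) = 0.20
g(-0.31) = 0.02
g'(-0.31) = 0.52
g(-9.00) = -1.07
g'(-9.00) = -0.07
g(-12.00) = -0.99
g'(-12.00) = -0.00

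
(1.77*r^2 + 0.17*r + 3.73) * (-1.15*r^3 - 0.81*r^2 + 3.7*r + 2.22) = -2.0355*r^5 - 1.6292*r^4 + 2.1218*r^3 + 1.5371*r^2 + 14.1784*r + 8.2806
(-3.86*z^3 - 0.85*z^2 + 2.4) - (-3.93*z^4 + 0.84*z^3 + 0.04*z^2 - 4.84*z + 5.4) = 3.93*z^4 - 4.7*z^3 - 0.89*z^2 + 4.84*z - 3.0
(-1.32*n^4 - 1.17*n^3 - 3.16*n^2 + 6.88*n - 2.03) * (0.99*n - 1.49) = -1.3068*n^5 + 0.8085*n^4 - 1.3851*n^3 + 11.5196*n^2 - 12.2609*n + 3.0247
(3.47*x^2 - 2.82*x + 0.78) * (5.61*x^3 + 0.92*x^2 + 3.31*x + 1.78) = 19.4667*x^5 - 12.6278*x^4 + 13.2671*x^3 - 2.44*x^2 - 2.4378*x + 1.3884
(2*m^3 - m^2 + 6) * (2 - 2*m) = -4*m^4 + 6*m^3 - 2*m^2 - 12*m + 12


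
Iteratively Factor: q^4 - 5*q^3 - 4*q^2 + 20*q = (q + 2)*(q^3 - 7*q^2 + 10*q) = (q - 5)*(q + 2)*(q^2 - 2*q) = (q - 5)*(q - 2)*(q + 2)*(q)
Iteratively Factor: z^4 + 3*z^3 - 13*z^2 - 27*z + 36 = (z - 1)*(z^3 + 4*z^2 - 9*z - 36) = (z - 1)*(z + 4)*(z^2 - 9) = (z - 3)*(z - 1)*(z + 4)*(z + 3)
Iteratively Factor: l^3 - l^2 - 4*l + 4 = (l + 2)*(l^2 - 3*l + 2) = (l - 1)*(l + 2)*(l - 2)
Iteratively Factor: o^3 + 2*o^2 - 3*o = (o)*(o^2 + 2*o - 3) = o*(o - 1)*(o + 3)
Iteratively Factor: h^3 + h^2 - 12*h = (h - 3)*(h^2 + 4*h) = h*(h - 3)*(h + 4)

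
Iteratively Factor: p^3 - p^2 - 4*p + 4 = (p + 2)*(p^2 - 3*p + 2) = (p - 2)*(p + 2)*(p - 1)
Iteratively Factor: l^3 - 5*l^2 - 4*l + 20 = (l + 2)*(l^2 - 7*l + 10) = (l - 5)*(l + 2)*(l - 2)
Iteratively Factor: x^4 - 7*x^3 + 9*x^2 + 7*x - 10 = (x - 2)*(x^3 - 5*x^2 - x + 5) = (x - 2)*(x - 1)*(x^2 - 4*x - 5) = (x - 2)*(x - 1)*(x + 1)*(x - 5)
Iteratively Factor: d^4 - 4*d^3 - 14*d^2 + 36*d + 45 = (d - 5)*(d^3 + d^2 - 9*d - 9) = (d - 5)*(d + 3)*(d^2 - 2*d - 3) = (d - 5)*(d - 3)*(d + 3)*(d + 1)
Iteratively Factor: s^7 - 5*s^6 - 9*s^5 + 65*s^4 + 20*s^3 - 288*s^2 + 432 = (s - 2)*(s^6 - 3*s^5 - 15*s^4 + 35*s^3 + 90*s^2 - 108*s - 216) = (s - 3)*(s - 2)*(s^5 - 15*s^3 - 10*s^2 + 60*s + 72) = (s - 3)*(s - 2)*(s + 2)*(s^4 - 2*s^3 - 11*s^2 + 12*s + 36) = (s - 3)*(s - 2)*(s + 2)^2*(s^3 - 4*s^2 - 3*s + 18) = (s - 3)^2*(s - 2)*(s + 2)^2*(s^2 - s - 6) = (s - 3)^3*(s - 2)*(s + 2)^2*(s + 2)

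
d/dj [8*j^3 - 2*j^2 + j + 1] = 24*j^2 - 4*j + 1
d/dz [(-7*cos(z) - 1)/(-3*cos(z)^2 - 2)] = (21*cos(z)^2 + 6*cos(z) - 14)*sin(z)/(3*sin(z)^2 - 5)^2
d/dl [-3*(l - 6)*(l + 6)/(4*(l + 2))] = 3*(-2*l*(l + 2) + (l - 6)*(l + 6))/(4*(l + 2)^2)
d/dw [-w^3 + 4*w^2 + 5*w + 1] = -3*w^2 + 8*w + 5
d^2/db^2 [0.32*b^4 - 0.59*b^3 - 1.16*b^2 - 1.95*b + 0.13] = 3.84*b^2 - 3.54*b - 2.32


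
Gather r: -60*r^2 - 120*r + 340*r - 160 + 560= -60*r^2 + 220*r + 400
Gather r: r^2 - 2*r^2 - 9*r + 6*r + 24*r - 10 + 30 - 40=-r^2 + 21*r - 20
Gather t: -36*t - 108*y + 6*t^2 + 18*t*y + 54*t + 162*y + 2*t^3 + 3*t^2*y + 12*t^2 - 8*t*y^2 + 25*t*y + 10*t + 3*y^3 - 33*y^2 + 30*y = 2*t^3 + t^2*(3*y + 18) + t*(-8*y^2 + 43*y + 28) + 3*y^3 - 33*y^2 + 84*y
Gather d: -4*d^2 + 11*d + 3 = -4*d^2 + 11*d + 3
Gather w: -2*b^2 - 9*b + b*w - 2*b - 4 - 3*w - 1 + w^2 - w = -2*b^2 - 11*b + w^2 + w*(b - 4) - 5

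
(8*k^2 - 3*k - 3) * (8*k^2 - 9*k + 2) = 64*k^4 - 96*k^3 + 19*k^2 + 21*k - 6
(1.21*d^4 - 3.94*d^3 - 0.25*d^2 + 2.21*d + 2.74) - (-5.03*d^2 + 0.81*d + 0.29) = 1.21*d^4 - 3.94*d^3 + 4.78*d^2 + 1.4*d + 2.45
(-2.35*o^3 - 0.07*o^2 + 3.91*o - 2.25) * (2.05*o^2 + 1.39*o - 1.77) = -4.8175*o^5 - 3.41*o^4 + 12.0777*o^3 + 0.9463*o^2 - 10.0482*o + 3.9825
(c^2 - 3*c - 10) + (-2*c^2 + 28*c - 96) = -c^2 + 25*c - 106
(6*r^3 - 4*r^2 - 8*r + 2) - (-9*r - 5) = 6*r^3 - 4*r^2 + r + 7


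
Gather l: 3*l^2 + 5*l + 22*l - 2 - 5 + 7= 3*l^2 + 27*l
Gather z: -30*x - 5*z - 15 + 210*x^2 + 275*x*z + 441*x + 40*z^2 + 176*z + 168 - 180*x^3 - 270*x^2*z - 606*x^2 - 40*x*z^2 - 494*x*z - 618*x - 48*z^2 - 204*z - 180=-180*x^3 - 396*x^2 - 207*x + z^2*(-40*x - 8) + z*(-270*x^2 - 219*x - 33) - 27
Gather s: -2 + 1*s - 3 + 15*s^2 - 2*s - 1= 15*s^2 - s - 6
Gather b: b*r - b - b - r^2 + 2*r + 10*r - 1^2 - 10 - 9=b*(r - 2) - r^2 + 12*r - 20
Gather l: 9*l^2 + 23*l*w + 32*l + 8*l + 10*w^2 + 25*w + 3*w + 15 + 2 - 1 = 9*l^2 + l*(23*w + 40) + 10*w^2 + 28*w + 16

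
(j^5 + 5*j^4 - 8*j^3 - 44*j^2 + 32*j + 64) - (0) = j^5 + 5*j^4 - 8*j^3 - 44*j^2 + 32*j + 64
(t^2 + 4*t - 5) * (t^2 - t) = t^4 + 3*t^3 - 9*t^2 + 5*t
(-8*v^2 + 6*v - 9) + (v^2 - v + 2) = -7*v^2 + 5*v - 7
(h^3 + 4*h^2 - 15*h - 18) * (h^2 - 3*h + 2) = h^5 + h^4 - 25*h^3 + 35*h^2 + 24*h - 36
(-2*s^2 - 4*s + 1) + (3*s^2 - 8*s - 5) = s^2 - 12*s - 4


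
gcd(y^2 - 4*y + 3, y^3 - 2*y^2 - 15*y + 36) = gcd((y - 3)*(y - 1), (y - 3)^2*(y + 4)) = y - 3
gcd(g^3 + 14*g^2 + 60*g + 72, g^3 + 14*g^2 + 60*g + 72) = g^3 + 14*g^2 + 60*g + 72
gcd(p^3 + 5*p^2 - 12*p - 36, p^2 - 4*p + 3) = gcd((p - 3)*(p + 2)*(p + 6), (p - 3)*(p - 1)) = p - 3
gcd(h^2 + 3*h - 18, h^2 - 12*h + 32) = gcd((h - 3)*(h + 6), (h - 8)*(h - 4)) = 1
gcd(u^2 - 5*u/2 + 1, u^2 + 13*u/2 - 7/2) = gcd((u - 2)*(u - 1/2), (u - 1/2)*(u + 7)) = u - 1/2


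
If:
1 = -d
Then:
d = -1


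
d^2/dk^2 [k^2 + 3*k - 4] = 2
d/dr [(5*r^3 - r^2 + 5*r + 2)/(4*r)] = (10*r^3 - r^2 - 2)/(4*r^2)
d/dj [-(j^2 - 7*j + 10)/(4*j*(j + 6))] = (-13*j^2 + 20*j + 60)/(4*j^2*(j^2 + 12*j + 36))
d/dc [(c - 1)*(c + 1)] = 2*c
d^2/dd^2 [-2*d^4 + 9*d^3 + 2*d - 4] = 6*d*(9 - 4*d)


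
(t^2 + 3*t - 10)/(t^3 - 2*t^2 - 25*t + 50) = 1/(t - 5)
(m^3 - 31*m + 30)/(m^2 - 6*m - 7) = (-m^3 + 31*m - 30)/(-m^2 + 6*m + 7)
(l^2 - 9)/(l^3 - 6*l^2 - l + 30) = (l + 3)/(l^2 - 3*l - 10)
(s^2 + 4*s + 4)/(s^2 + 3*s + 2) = (s + 2)/(s + 1)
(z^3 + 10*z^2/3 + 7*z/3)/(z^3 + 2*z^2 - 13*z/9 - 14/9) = 3*z*(z + 1)/(3*z^2 - z - 2)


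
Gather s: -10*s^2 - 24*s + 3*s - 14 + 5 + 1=-10*s^2 - 21*s - 8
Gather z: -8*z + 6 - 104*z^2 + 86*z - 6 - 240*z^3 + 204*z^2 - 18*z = -240*z^3 + 100*z^2 + 60*z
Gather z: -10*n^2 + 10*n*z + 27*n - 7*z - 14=-10*n^2 + 27*n + z*(10*n - 7) - 14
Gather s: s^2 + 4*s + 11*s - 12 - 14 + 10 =s^2 + 15*s - 16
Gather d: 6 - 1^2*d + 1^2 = 7 - d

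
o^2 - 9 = (o - 3)*(o + 3)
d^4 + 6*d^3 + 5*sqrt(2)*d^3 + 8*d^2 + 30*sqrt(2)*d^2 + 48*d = d*(d + 6)*(d + sqrt(2))*(d + 4*sqrt(2))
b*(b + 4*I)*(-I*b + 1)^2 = -b^4 - 6*I*b^3 + 9*b^2 + 4*I*b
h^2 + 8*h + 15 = (h + 3)*(h + 5)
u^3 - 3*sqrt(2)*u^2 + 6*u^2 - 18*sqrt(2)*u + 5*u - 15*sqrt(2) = (u + 1)*(u + 5)*(u - 3*sqrt(2))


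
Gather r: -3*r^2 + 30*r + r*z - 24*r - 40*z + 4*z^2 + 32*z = -3*r^2 + r*(z + 6) + 4*z^2 - 8*z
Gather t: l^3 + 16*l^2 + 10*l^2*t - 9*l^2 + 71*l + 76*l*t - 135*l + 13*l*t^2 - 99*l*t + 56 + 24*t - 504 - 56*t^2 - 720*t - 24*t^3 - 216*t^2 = l^3 + 7*l^2 - 64*l - 24*t^3 + t^2*(13*l - 272) + t*(10*l^2 - 23*l - 696) - 448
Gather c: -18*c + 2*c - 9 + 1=-16*c - 8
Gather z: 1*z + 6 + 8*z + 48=9*z + 54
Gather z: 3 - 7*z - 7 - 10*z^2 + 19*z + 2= -10*z^2 + 12*z - 2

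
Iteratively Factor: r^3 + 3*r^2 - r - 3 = (r - 1)*(r^2 + 4*r + 3) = (r - 1)*(r + 3)*(r + 1)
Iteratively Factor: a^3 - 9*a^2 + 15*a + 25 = (a - 5)*(a^2 - 4*a - 5) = (a - 5)*(a + 1)*(a - 5)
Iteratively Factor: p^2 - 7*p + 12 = (p - 3)*(p - 4)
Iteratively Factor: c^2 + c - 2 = (c - 1)*(c + 2)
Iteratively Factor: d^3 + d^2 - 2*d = (d)*(d^2 + d - 2) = d*(d - 1)*(d + 2)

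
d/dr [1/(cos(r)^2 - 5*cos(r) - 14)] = (2*cos(r) - 5)*sin(r)/(sin(r)^2 + 5*cos(r) + 13)^2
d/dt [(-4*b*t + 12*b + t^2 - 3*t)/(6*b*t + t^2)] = (-72*b^2 + 10*b*t^2 - 24*b*t + 3*t^2)/(t^2*(36*b^2 + 12*b*t + t^2))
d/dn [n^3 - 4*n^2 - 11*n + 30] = 3*n^2 - 8*n - 11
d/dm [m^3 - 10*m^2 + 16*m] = 3*m^2 - 20*m + 16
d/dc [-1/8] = 0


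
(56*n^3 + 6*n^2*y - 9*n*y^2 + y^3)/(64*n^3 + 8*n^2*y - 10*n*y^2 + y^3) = (-7*n + y)/(-8*n + y)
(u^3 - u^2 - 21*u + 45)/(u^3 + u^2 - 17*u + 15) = (u - 3)/(u - 1)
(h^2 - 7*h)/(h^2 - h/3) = 3*(h - 7)/(3*h - 1)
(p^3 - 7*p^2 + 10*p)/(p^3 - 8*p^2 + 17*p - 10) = p/(p - 1)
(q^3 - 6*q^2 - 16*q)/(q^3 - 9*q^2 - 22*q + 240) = q*(q + 2)/(q^2 - q - 30)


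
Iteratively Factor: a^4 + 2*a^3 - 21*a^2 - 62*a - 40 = (a + 1)*(a^3 + a^2 - 22*a - 40) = (a + 1)*(a + 4)*(a^2 - 3*a - 10) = (a - 5)*(a + 1)*(a + 4)*(a + 2)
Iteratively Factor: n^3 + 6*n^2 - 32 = (n - 2)*(n^2 + 8*n + 16) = (n - 2)*(n + 4)*(n + 4)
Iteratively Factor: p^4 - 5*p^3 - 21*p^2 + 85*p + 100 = (p + 1)*(p^3 - 6*p^2 - 15*p + 100) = (p - 5)*(p + 1)*(p^2 - p - 20) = (p - 5)^2*(p + 1)*(p + 4)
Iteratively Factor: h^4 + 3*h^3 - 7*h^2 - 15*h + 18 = (h - 1)*(h^3 + 4*h^2 - 3*h - 18) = (h - 1)*(h + 3)*(h^2 + h - 6) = (h - 2)*(h - 1)*(h + 3)*(h + 3)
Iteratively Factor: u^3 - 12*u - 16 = (u + 2)*(u^2 - 2*u - 8) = (u + 2)^2*(u - 4)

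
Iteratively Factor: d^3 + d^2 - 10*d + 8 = (d + 4)*(d^2 - 3*d + 2) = (d - 1)*(d + 4)*(d - 2)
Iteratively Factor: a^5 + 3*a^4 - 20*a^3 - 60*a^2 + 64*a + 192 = (a - 4)*(a^4 + 7*a^3 + 8*a^2 - 28*a - 48) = (a - 4)*(a + 3)*(a^3 + 4*a^2 - 4*a - 16) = (a - 4)*(a + 2)*(a + 3)*(a^2 + 2*a - 8) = (a - 4)*(a + 2)*(a + 3)*(a + 4)*(a - 2)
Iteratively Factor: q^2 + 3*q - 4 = (q + 4)*(q - 1)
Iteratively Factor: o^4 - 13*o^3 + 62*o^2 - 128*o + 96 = (o - 4)*(o^3 - 9*o^2 + 26*o - 24) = (o - 4)*(o - 3)*(o^2 - 6*o + 8) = (o - 4)*(o - 3)*(o - 2)*(o - 4)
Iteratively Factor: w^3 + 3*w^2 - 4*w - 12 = (w - 2)*(w^2 + 5*w + 6) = (w - 2)*(w + 2)*(w + 3)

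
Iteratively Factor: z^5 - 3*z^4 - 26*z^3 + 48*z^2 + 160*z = (z + 4)*(z^4 - 7*z^3 + 2*z^2 + 40*z) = (z - 5)*(z + 4)*(z^3 - 2*z^2 - 8*z) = (z - 5)*(z + 2)*(z + 4)*(z^2 - 4*z) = z*(z - 5)*(z + 2)*(z + 4)*(z - 4)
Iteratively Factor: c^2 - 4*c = (c - 4)*(c)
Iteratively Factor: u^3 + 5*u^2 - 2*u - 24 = (u + 4)*(u^2 + u - 6) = (u + 3)*(u + 4)*(u - 2)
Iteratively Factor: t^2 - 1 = (t - 1)*(t + 1)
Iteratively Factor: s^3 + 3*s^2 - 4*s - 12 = (s - 2)*(s^2 + 5*s + 6) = (s - 2)*(s + 2)*(s + 3)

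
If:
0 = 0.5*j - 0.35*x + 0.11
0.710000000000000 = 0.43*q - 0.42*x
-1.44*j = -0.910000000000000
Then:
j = 0.63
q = 2.84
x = 1.22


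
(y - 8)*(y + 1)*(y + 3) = y^3 - 4*y^2 - 29*y - 24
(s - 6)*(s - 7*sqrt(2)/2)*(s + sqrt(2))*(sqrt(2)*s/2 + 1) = sqrt(2)*s^4/2 - 3*sqrt(2)*s^3 - 3*s^3/2 - 6*sqrt(2)*s^2 + 9*s^2 - 7*s + 36*sqrt(2)*s + 42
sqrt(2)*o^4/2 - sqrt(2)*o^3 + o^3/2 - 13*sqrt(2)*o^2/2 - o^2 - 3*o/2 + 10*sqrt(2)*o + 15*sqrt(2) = (o - 3)*(o - 2*sqrt(2))*(o + 5*sqrt(2)/2)*(sqrt(2)*o/2 + sqrt(2)/2)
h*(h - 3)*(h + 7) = h^3 + 4*h^2 - 21*h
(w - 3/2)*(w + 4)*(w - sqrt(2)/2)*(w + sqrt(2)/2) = w^4 + 5*w^3/2 - 13*w^2/2 - 5*w/4 + 3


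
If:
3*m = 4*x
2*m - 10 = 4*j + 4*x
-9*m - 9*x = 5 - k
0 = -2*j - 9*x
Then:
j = -27/10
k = 88/5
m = 4/5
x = 3/5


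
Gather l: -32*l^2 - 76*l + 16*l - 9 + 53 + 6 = -32*l^2 - 60*l + 50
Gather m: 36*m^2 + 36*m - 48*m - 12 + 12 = 36*m^2 - 12*m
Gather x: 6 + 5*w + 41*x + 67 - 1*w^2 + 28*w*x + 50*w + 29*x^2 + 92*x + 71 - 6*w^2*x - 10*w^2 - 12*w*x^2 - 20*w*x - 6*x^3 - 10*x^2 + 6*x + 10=-11*w^2 + 55*w - 6*x^3 + x^2*(19 - 12*w) + x*(-6*w^2 + 8*w + 139) + 154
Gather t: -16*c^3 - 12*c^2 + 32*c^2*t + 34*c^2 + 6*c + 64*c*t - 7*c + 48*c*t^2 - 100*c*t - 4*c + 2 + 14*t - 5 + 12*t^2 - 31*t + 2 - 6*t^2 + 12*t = -16*c^3 + 22*c^2 - 5*c + t^2*(48*c + 6) + t*(32*c^2 - 36*c - 5) - 1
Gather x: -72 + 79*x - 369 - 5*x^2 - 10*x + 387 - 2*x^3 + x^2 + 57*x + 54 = -2*x^3 - 4*x^2 + 126*x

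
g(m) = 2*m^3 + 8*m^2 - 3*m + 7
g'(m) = 6*m^2 + 16*m - 3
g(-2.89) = 34.21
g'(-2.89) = 0.87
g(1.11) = 16.26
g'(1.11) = 22.15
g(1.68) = 34.02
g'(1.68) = 40.81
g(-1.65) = 24.75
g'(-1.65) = -13.06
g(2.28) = 65.45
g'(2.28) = 64.67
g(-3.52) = 29.45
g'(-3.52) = 15.02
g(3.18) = 142.67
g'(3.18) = 108.55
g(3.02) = 125.99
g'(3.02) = 100.04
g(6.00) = 709.00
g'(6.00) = 309.00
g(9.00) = 2086.00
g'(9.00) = 627.00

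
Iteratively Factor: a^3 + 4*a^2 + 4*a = (a + 2)*(a^2 + 2*a) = (a + 2)^2*(a)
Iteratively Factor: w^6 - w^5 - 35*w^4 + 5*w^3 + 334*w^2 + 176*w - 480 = (w - 4)*(w^5 + 3*w^4 - 23*w^3 - 87*w^2 - 14*w + 120) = (w - 4)*(w + 2)*(w^4 + w^3 - 25*w^2 - 37*w + 60) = (w - 4)*(w + 2)*(w + 4)*(w^3 - 3*w^2 - 13*w + 15) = (w - 4)*(w - 1)*(w + 2)*(w + 4)*(w^2 - 2*w - 15) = (w - 5)*(w - 4)*(w - 1)*(w + 2)*(w + 4)*(w + 3)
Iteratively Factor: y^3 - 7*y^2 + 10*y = (y)*(y^2 - 7*y + 10) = y*(y - 5)*(y - 2)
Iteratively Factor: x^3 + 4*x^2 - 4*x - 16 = (x + 4)*(x^2 - 4) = (x + 2)*(x + 4)*(x - 2)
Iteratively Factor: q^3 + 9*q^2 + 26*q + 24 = (q + 4)*(q^2 + 5*q + 6) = (q + 2)*(q + 4)*(q + 3)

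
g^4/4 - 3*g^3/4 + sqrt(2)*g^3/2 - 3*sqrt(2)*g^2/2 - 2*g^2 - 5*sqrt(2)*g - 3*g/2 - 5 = (g/2 + 1)*(g/2 + sqrt(2)/2)*(g - 5)*(g + sqrt(2))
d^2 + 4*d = d*(d + 4)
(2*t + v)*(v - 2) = 2*t*v - 4*t + v^2 - 2*v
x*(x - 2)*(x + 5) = x^3 + 3*x^2 - 10*x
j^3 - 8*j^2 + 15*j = j*(j - 5)*(j - 3)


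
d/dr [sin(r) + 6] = cos(r)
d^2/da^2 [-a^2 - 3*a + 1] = -2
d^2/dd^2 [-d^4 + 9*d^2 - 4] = 18 - 12*d^2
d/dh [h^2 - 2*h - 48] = 2*h - 2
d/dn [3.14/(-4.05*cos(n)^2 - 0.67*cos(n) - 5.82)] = -(25.434*cos(n) + 2.1038)*sin(n)/(4.05*cos(n)^2 + 0.67*cos(n) + 5.82)^2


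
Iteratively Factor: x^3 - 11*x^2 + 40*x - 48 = (x - 4)*(x^2 - 7*x + 12) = (x - 4)^2*(x - 3)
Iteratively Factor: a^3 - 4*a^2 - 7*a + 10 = (a + 2)*(a^2 - 6*a + 5) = (a - 5)*(a + 2)*(a - 1)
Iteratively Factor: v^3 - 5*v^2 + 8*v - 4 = (v - 1)*(v^2 - 4*v + 4) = (v - 2)*(v - 1)*(v - 2)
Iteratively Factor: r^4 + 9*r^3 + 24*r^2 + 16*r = (r + 4)*(r^3 + 5*r^2 + 4*r) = (r + 4)^2*(r^2 + r) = r*(r + 4)^2*(r + 1)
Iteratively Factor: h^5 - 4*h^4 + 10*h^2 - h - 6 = (h + 1)*(h^4 - 5*h^3 + 5*h^2 + 5*h - 6) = (h - 2)*(h + 1)*(h^3 - 3*h^2 - h + 3) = (h - 3)*(h - 2)*(h + 1)*(h^2 - 1) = (h - 3)*(h - 2)*(h - 1)*(h + 1)*(h + 1)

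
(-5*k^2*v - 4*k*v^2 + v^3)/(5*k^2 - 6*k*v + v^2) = v*(k + v)/(-k + v)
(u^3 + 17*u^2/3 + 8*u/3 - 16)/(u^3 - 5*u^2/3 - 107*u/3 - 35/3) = (-3*u^3 - 17*u^2 - 8*u + 48)/(-3*u^3 + 5*u^2 + 107*u + 35)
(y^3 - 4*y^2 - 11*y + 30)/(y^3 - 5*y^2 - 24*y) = (y^2 - 7*y + 10)/(y*(y - 8))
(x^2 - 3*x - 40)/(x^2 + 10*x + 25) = (x - 8)/(x + 5)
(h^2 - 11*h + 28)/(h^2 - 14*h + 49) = (h - 4)/(h - 7)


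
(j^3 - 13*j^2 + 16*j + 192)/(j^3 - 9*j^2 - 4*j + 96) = (j - 8)/(j - 4)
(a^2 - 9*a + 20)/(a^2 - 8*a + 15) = (a - 4)/(a - 3)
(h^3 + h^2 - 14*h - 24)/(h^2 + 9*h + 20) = (h^3 + h^2 - 14*h - 24)/(h^2 + 9*h + 20)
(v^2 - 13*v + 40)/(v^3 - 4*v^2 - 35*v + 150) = (v - 8)/(v^2 + v - 30)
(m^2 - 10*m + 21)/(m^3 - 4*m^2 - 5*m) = (-m^2 + 10*m - 21)/(m*(-m^2 + 4*m + 5))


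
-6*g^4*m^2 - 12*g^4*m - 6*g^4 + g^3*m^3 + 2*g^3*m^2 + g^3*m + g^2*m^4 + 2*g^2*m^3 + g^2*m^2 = (-2*g + m)*(3*g + m)*(g*m + g)^2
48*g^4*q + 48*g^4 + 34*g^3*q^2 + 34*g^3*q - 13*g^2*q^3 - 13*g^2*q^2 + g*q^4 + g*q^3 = (-8*g + q)*(-6*g + q)*(g + q)*(g*q + g)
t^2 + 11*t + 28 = (t + 4)*(t + 7)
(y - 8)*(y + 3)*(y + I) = y^3 - 5*y^2 + I*y^2 - 24*y - 5*I*y - 24*I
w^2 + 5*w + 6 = (w + 2)*(w + 3)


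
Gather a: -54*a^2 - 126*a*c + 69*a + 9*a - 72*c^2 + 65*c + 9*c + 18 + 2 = -54*a^2 + a*(78 - 126*c) - 72*c^2 + 74*c + 20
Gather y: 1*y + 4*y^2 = 4*y^2 + y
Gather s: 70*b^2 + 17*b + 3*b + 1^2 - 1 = 70*b^2 + 20*b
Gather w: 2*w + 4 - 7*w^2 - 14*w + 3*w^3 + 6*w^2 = 3*w^3 - w^2 - 12*w + 4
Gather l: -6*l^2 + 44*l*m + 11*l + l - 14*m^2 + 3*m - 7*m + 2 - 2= -6*l^2 + l*(44*m + 12) - 14*m^2 - 4*m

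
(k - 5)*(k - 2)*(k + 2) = k^3 - 5*k^2 - 4*k + 20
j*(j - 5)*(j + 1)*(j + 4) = j^4 - 21*j^2 - 20*j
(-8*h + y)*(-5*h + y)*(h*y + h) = 40*h^3*y + 40*h^3 - 13*h^2*y^2 - 13*h^2*y + h*y^3 + h*y^2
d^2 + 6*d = d*(d + 6)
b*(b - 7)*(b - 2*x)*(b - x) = b^4 - 3*b^3*x - 7*b^3 + 2*b^2*x^2 + 21*b^2*x - 14*b*x^2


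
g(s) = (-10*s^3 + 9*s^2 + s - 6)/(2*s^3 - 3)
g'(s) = -6*s^2*(-10*s^3 + 9*s^2 + s - 6)/(2*s^3 - 3)^2 + (-30*s^2 + 18*s + 1)/(2*s^3 - 3)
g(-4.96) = -5.79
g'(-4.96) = -0.12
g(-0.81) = -1.09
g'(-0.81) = 7.14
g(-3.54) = -5.96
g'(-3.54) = -0.10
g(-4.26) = -5.88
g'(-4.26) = -0.12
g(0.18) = 1.87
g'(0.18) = -0.97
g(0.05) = 1.98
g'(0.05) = -0.60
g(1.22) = -15.11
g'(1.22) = 179.23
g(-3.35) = -5.98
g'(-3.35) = -0.09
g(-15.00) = -5.29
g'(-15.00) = -0.02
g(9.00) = -4.51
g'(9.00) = -0.05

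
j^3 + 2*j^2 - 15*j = j*(j - 3)*(j + 5)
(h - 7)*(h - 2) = h^2 - 9*h + 14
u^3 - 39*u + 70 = (u - 5)*(u - 2)*(u + 7)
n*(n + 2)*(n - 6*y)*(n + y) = n^4 - 5*n^3*y + 2*n^3 - 6*n^2*y^2 - 10*n^2*y - 12*n*y^2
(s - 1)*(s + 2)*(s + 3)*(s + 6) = s^4 + 10*s^3 + 25*s^2 - 36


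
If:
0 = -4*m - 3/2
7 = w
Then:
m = -3/8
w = 7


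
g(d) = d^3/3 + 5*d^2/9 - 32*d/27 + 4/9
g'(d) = d^2 + 10*d/9 - 32/27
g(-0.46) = 1.07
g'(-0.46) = -1.48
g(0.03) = 0.41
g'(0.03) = -1.15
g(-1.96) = 2.39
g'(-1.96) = 0.48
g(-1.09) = 1.96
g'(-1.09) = -1.21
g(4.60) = 39.19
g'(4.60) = 25.09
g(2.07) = 3.33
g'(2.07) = 5.40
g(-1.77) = 2.43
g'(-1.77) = -0.02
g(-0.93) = 1.76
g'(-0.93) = -1.35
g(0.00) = 0.44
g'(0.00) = -1.19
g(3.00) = 10.89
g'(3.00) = 11.15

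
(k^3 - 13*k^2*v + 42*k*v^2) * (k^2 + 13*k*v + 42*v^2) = k^5 - 85*k^3*v^2 + 1764*k*v^4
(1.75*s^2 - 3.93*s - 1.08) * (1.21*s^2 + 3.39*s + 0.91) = 2.1175*s^4 + 1.1772*s^3 - 13.037*s^2 - 7.2375*s - 0.9828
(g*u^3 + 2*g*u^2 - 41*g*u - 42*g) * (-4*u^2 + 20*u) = -4*g*u^5 + 12*g*u^4 + 204*g*u^3 - 652*g*u^2 - 840*g*u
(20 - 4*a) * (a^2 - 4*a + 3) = -4*a^3 + 36*a^2 - 92*a + 60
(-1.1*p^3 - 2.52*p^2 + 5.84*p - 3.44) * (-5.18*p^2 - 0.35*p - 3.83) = 5.698*p^5 + 13.4386*p^4 - 25.1562*p^3 + 25.4268*p^2 - 21.1632*p + 13.1752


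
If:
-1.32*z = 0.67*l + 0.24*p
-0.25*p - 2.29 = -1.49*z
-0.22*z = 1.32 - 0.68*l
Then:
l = 2.04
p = -7.36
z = 0.30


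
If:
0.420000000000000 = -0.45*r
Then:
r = -0.93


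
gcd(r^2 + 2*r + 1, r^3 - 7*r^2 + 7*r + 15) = r + 1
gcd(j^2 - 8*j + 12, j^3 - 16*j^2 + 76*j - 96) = j^2 - 8*j + 12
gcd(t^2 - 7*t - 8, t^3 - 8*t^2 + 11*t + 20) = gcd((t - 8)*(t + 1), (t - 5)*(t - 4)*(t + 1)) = t + 1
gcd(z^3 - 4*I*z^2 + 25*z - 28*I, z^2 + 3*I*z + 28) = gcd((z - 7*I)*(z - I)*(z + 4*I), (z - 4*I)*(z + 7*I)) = 1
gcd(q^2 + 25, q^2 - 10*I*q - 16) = 1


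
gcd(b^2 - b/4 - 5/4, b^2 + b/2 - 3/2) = 1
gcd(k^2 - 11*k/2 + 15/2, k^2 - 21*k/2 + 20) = k - 5/2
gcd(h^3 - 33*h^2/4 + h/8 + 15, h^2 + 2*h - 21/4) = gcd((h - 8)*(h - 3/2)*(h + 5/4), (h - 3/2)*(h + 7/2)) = h - 3/2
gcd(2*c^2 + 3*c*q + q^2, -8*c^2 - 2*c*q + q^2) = 2*c + q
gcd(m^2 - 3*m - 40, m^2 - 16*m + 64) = m - 8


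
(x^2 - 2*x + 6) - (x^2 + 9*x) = 6 - 11*x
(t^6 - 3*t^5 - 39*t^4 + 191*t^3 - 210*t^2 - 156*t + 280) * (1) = t^6 - 3*t^5 - 39*t^4 + 191*t^3 - 210*t^2 - 156*t + 280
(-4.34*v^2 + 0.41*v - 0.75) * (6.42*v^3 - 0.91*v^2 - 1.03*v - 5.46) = -27.8628*v^5 + 6.5816*v^4 - 0.717899999999999*v^3 + 23.9566*v^2 - 1.4661*v + 4.095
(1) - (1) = 0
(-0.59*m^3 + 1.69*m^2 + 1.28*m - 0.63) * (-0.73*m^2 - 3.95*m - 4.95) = 0.4307*m^5 + 1.0968*m^4 - 4.6894*m^3 - 12.9616*m^2 - 3.8475*m + 3.1185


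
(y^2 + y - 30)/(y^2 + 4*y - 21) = (y^2 + y - 30)/(y^2 + 4*y - 21)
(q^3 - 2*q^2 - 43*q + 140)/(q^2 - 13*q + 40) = (q^2 + 3*q - 28)/(q - 8)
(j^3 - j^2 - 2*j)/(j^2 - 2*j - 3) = j*(j - 2)/(j - 3)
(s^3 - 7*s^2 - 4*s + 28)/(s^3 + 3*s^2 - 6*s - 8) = (s^2 - 5*s - 14)/(s^2 + 5*s + 4)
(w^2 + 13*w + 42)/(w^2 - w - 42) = (w + 7)/(w - 7)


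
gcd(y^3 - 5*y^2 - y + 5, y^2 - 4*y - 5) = y^2 - 4*y - 5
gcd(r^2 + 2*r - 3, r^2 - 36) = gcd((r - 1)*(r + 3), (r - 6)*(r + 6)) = 1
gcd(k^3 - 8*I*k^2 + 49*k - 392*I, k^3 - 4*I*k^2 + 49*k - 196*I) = k^2 + 49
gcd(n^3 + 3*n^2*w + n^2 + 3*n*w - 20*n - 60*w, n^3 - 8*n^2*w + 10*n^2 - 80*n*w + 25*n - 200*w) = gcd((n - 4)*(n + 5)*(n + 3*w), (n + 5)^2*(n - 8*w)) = n + 5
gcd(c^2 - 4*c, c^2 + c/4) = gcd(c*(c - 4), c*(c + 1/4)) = c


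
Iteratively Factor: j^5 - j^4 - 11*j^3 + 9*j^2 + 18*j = (j)*(j^4 - j^3 - 11*j^2 + 9*j + 18) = j*(j - 2)*(j^3 + j^2 - 9*j - 9) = j*(j - 3)*(j - 2)*(j^2 + 4*j + 3) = j*(j - 3)*(j - 2)*(j + 3)*(j + 1)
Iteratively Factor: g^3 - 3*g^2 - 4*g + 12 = (g - 3)*(g^2 - 4) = (g - 3)*(g + 2)*(g - 2)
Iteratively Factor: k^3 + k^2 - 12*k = (k - 3)*(k^2 + 4*k) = k*(k - 3)*(k + 4)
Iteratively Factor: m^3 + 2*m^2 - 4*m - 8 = (m - 2)*(m^2 + 4*m + 4) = (m - 2)*(m + 2)*(m + 2)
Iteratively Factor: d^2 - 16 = (d - 4)*(d + 4)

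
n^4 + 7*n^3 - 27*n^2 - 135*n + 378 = (n - 3)^2*(n + 6)*(n + 7)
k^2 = k^2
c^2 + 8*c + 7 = (c + 1)*(c + 7)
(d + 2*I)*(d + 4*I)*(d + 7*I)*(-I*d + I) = -I*d^4 + 13*d^3 + I*d^3 - 13*d^2 + 50*I*d^2 - 56*d - 50*I*d + 56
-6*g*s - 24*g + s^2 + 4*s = (-6*g + s)*(s + 4)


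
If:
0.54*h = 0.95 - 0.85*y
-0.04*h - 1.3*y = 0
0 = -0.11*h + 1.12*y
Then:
No Solution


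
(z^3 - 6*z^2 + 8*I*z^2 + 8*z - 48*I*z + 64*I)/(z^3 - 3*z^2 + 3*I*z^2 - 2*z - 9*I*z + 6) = (z^3 + z^2*(-6 + 8*I) + z*(8 - 48*I) + 64*I)/(z^3 + z^2*(-3 + 3*I) + z*(-2 - 9*I) + 6)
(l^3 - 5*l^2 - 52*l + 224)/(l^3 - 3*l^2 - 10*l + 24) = (l^2 - l - 56)/(l^2 + l - 6)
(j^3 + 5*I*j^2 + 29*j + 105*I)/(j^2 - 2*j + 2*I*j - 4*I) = (j^3 + 5*I*j^2 + 29*j + 105*I)/(j^2 + 2*j*(-1 + I) - 4*I)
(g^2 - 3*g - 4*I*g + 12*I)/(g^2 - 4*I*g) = (g - 3)/g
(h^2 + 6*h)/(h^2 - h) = (h + 6)/(h - 1)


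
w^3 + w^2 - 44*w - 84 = (w - 7)*(w + 2)*(w + 6)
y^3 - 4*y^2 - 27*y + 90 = (y - 6)*(y - 3)*(y + 5)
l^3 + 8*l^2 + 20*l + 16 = (l + 2)^2*(l + 4)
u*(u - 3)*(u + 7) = u^3 + 4*u^2 - 21*u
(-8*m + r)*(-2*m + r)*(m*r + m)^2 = 16*m^4*r^2 + 32*m^4*r + 16*m^4 - 10*m^3*r^3 - 20*m^3*r^2 - 10*m^3*r + m^2*r^4 + 2*m^2*r^3 + m^2*r^2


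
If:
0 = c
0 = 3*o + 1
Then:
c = 0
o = -1/3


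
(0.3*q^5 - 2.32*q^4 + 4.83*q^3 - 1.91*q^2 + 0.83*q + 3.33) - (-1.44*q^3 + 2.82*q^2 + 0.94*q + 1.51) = 0.3*q^5 - 2.32*q^4 + 6.27*q^3 - 4.73*q^2 - 0.11*q + 1.82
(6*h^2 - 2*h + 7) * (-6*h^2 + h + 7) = -36*h^4 + 18*h^3 - 2*h^2 - 7*h + 49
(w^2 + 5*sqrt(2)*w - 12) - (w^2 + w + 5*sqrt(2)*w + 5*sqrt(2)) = -w - 12 - 5*sqrt(2)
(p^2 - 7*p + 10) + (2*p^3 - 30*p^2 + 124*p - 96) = 2*p^3 - 29*p^2 + 117*p - 86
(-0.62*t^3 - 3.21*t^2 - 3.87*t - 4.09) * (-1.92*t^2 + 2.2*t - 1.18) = 1.1904*t^5 + 4.7992*t^4 + 1.1*t^3 + 3.1266*t^2 - 4.4314*t + 4.8262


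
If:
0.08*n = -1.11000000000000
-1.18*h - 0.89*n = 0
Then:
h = 10.47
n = -13.88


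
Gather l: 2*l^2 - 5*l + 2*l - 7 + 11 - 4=2*l^2 - 3*l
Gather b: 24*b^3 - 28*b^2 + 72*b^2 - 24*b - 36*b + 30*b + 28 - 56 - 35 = 24*b^3 + 44*b^2 - 30*b - 63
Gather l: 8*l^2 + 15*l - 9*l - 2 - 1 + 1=8*l^2 + 6*l - 2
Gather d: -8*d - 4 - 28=-8*d - 32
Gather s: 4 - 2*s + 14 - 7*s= 18 - 9*s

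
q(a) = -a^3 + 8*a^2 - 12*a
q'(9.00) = -111.00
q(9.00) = -189.00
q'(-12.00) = -636.00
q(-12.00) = 3024.00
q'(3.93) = 4.55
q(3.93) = 15.70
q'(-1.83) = -51.33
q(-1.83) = 54.88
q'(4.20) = 2.28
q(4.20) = 16.63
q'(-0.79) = -26.51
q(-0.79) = 14.97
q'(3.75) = 5.81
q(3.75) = 14.77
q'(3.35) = 7.93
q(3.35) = 11.98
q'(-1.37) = -39.55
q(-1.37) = 34.03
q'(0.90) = -0.03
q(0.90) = -5.05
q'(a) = -3*a^2 + 16*a - 12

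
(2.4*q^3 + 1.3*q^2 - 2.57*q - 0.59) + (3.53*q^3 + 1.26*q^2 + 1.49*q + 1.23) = 5.93*q^3 + 2.56*q^2 - 1.08*q + 0.64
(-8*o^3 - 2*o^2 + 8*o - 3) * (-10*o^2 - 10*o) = 80*o^5 + 100*o^4 - 60*o^3 - 50*o^2 + 30*o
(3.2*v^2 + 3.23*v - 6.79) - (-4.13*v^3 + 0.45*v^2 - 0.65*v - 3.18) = 4.13*v^3 + 2.75*v^2 + 3.88*v - 3.61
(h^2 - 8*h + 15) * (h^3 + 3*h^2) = h^5 - 5*h^4 - 9*h^3 + 45*h^2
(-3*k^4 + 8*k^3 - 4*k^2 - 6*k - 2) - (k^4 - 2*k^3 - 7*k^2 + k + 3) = -4*k^4 + 10*k^3 + 3*k^2 - 7*k - 5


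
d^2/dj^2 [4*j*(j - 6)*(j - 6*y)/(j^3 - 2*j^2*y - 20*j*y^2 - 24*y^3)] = 16*(-2*j*y - 3*j + 2*y^2 + 12*y)/(j^4 + 8*j^3*y + 24*j^2*y^2 + 32*j*y^3 + 16*y^4)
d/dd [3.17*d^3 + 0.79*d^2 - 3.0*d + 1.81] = 9.51*d^2 + 1.58*d - 3.0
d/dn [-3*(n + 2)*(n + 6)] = -6*n - 24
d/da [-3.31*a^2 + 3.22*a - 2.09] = 3.22 - 6.62*a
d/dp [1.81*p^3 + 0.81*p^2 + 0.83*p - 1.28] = 5.43*p^2 + 1.62*p + 0.83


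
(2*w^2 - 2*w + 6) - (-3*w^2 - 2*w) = 5*w^2 + 6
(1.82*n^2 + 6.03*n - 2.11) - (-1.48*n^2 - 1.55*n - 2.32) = 3.3*n^2 + 7.58*n + 0.21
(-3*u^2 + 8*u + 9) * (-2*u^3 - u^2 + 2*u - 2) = 6*u^5 - 13*u^4 - 32*u^3 + 13*u^2 + 2*u - 18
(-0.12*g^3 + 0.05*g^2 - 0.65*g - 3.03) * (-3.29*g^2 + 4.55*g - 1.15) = 0.3948*g^5 - 0.7105*g^4 + 2.504*g^3 + 6.9537*g^2 - 13.039*g + 3.4845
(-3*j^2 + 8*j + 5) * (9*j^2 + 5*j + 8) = -27*j^4 + 57*j^3 + 61*j^2 + 89*j + 40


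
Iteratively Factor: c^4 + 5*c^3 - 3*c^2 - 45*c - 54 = (c - 3)*(c^3 + 8*c^2 + 21*c + 18) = (c - 3)*(c + 3)*(c^2 + 5*c + 6) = (c - 3)*(c + 2)*(c + 3)*(c + 3)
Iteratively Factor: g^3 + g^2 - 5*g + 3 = (g - 1)*(g^2 + 2*g - 3) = (g - 1)*(g + 3)*(g - 1)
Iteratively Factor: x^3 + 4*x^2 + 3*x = (x + 1)*(x^2 + 3*x) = x*(x + 1)*(x + 3)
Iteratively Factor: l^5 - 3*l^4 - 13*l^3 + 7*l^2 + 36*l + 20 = (l + 1)*(l^4 - 4*l^3 - 9*l^2 + 16*l + 20) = (l + 1)^2*(l^3 - 5*l^2 - 4*l + 20) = (l + 1)^2*(l + 2)*(l^2 - 7*l + 10) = (l - 2)*(l + 1)^2*(l + 2)*(l - 5)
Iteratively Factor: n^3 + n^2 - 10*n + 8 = (n - 1)*(n^2 + 2*n - 8) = (n - 1)*(n + 4)*(n - 2)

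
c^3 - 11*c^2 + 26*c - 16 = (c - 8)*(c - 2)*(c - 1)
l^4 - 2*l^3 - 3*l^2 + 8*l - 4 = (l - 2)*(l - 1)^2*(l + 2)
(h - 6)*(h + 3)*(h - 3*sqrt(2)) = h^3 - 3*sqrt(2)*h^2 - 3*h^2 - 18*h + 9*sqrt(2)*h + 54*sqrt(2)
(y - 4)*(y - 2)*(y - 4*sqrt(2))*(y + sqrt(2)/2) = y^4 - 6*y^3 - 7*sqrt(2)*y^3/2 + 4*y^2 + 21*sqrt(2)*y^2 - 28*sqrt(2)*y + 24*y - 32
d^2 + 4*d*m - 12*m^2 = (d - 2*m)*(d + 6*m)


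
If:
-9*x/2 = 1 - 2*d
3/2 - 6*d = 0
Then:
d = 1/4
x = -1/9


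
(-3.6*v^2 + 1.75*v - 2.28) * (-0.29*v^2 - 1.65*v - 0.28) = 1.044*v^4 + 5.4325*v^3 - 1.2183*v^2 + 3.272*v + 0.6384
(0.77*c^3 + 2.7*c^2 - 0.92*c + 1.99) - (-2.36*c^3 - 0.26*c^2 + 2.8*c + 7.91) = 3.13*c^3 + 2.96*c^2 - 3.72*c - 5.92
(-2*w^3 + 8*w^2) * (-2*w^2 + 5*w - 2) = 4*w^5 - 26*w^4 + 44*w^3 - 16*w^2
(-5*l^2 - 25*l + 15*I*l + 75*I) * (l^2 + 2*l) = -5*l^4 - 35*l^3 + 15*I*l^3 - 50*l^2 + 105*I*l^2 + 150*I*l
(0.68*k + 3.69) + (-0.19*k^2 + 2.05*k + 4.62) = -0.19*k^2 + 2.73*k + 8.31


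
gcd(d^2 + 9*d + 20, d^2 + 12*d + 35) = d + 5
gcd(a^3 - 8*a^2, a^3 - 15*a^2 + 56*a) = a^2 - 8*a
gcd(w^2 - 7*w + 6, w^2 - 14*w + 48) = w - 6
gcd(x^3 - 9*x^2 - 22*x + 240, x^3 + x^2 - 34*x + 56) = 1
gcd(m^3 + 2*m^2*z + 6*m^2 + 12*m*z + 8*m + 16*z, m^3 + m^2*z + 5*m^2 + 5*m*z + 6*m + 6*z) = m + 2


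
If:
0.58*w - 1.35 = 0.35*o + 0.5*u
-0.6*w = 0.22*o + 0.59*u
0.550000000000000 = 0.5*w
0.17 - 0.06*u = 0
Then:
No Solution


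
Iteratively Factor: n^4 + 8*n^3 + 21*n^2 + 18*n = (n + 2)*(n^3 + 6*n^2 + 9*n) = (n + 2)*(n + 3)*(n^2 + 3*n) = n*(n + 2)*(n + 3)*(n + 3)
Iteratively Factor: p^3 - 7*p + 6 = (p - 1)*(p^2 + p - 6) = (p - 1)*(p + 3)*(p - 2)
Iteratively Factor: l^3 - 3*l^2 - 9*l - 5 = (l + 1)*(l^2 - 4*l - 5) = (l + 1)^2*(l - 5)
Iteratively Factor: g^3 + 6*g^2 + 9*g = (g)*(g^2 + 6*g + 9) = g*(g + 3)*(g + 3)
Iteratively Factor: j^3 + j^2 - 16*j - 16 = (j + 1)*(j^2 - 16) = (j - 4)*(j + 1)*(j + 4)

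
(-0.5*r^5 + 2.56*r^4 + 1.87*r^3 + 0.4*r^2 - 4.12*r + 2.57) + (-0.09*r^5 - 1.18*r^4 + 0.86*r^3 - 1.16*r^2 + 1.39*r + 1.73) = -0.59*r^5 + 1.38*r^4 + 2.73*r^3 - 0.76*r^2 - 2.73*r + 4.3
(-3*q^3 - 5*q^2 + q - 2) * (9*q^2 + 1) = -27*q^5 - 45*q^4 + 6*q^3 - 23*q^2 + q - 2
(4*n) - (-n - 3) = 5*n + 3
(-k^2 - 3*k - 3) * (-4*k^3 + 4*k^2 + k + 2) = 4*k^5 + 8*k^4 - k^3 - 17*k^2 - 9*k - 6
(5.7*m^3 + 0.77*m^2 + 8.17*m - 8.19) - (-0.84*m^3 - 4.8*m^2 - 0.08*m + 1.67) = 6.54*m^3 + 5.57*m^2 + 8.25*m - 9.86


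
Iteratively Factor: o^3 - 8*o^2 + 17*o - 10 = (o - 5)*(o^2 - 3*o + 2) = (o - 5)*(o - 1)*(o - 2)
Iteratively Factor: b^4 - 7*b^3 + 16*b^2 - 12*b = (b - 3)*(b^3 - 4*b^2 + 4*b) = (b - 3)*(b - 2)*(b^2 - 2*b) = b*(b - 3)*(b - 2)*(b - 2)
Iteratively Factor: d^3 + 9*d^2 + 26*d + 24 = (d + 3)*(d^2 + 6*d + 8) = (d + 2)*(d + 3)*(d + 4)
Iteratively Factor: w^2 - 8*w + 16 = (w - 4)*(w - 4)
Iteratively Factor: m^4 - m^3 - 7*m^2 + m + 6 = (m - 3)*(m^3 + 2*m^2 - m - 2) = (m - 3)*(m + 2)*(m^2 - 1) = (m - 3)*(m + 1)*(m + 2)*(m - 1)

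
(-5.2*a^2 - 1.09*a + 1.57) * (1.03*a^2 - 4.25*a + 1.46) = -5.356*a^4 + 20.9773*a^3 - 1.3424*a^2 - 8.2639*a + 2.2922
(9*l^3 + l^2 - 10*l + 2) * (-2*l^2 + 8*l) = -18*l^5 + 70*l^4 + 28*l^3 - 84*l^2 + 16*l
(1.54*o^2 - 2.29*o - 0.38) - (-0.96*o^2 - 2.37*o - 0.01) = 2.5*o^2 + 0.0800000000000001*o - 0.37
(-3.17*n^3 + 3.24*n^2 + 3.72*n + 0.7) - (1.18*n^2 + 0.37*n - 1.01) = -3.17*n^3 + 2.06*n^2 + 3.35*n + 1.71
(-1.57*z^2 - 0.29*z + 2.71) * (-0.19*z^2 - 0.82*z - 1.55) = 0.2983*z^4 + 1.3425*z^3 + 2.1564*z^2 - 1.7727*z - 4.2005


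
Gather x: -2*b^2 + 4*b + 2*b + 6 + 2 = -2*b^2 + 6*b + 8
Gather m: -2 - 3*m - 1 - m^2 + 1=-m^2 - 3*m - 2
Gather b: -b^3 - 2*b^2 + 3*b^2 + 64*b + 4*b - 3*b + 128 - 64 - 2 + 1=-b^3 + b^2 + 65*b + 63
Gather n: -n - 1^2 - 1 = -n - 2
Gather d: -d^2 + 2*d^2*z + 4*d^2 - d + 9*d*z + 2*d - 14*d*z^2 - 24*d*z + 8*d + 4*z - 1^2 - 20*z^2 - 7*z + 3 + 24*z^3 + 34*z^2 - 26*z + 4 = d^2*(2*z + 3) + d*(-14*z^2 - 15*z + 9) + 24*z^3 + 14*z^2 - 29*z + 6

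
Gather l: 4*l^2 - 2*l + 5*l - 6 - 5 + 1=4*l^2 + 3*l - 10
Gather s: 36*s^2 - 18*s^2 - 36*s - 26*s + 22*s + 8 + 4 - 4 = 18*s^2 - 40*s + 8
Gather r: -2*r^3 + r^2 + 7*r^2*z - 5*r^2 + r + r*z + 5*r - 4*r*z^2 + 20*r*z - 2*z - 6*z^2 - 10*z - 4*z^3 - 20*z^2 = -2*r^3 + r^2*(7*z - 4) + r*(-4*z^2 + 21*z + 6) - 4*z^3 - 26*z^2 - 12*z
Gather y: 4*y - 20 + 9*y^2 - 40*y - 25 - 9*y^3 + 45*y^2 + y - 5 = -9*y^3 + 54*y^2 - 35*y - 50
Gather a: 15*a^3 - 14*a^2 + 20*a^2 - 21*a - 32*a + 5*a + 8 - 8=15*a^3 + 6*a^2 - 48*a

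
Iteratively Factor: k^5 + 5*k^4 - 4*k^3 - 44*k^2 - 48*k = (k - 3)*(k^4 + 8*k^3 + 20*k^2 + 16*k) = k*(k - 3)*(k^3 + 8*k^2 + 20*k + 16) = k*(k - 3)*(k + 4)*(k^2 + 4*k + 4) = k*(k - 3)*(k + 2)*(k + 4)*(k + 2)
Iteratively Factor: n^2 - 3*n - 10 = (n - 5)*(n + 2)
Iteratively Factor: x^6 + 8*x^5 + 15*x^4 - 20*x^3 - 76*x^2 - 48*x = (x + 4)*(x^5 + 4*x^4 - x^3 - 16*x^2 - 12*x) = (x - 2)*(x + 4)*(x^4 + 6*x^3 + 11*x^2 + 6*x) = (x - 2)*(x + 1)*(x + 4)*(x^3 + 5*x^2 + 6*x) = (x - 2)*(x + 1)*(x + 2)*(x + 4)*(x^2 + 3*x) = (x - 2)*(x + 1)*(x + 2)*(x + 3)*(x + 4)*(x)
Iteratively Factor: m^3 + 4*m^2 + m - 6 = (m - 1)*(m^2 + 5*m + 6) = (m - 1)*(m + 3)*(m + 2)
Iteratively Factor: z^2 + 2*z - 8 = (z - 2)*(z + 4)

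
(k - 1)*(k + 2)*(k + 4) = k^3 + 5*k^2 + 2*k - 8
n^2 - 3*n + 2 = (n - 2)*(n - 1)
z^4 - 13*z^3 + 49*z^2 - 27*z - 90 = (z - 6)*(z - 5)*(z - 3)*(z + 1)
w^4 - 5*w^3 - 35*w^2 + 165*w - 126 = (w - 7)*(w - 3)*(w - 1)*(w + 6)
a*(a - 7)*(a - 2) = a^3 - 9*a^2 + 14*a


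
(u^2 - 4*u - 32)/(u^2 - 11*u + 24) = (u + 4)/(u - 3)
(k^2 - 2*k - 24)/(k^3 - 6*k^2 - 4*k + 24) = (k + 4)/(k^2 - 4)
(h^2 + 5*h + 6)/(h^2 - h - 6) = (h + 3)/(h - 3)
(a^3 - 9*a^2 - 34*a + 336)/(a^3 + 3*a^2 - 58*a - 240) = (a - 7)/(a + 5)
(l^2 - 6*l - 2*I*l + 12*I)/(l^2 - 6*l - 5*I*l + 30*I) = (l - 2*I)/(l - 5*I)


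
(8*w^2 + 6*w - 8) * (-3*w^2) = -24*w^4 - 18*w^3 + 24*w^2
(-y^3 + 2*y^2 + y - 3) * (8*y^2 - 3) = -8*y^5 + 16*y^4 + 11*y^3 - 30*y^2 - 3*y + 9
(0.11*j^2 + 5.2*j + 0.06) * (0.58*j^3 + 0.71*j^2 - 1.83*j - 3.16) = 0.0638*j^5 + 3.0941*j^4 + 3.5255*j^3 - 9.821*j^2 - 16.5418*j - 0.1896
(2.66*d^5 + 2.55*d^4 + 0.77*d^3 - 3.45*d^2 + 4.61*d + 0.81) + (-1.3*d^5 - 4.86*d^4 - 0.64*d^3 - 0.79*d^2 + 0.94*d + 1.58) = 1.36*d^5 - 2.31*d^4 + 0.13*d^3 - 4.24*d^2 + 5.55*d + 2.39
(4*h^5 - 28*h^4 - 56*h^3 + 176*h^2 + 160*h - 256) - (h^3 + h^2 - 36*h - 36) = 4*h^5 - 28*h^4 - 57*h^3 + 175*h^2 + 196*h - 220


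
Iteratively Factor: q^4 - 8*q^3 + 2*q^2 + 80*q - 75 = (q - 5)*(q^3 - 3*q^2 - 13*q + 15) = (q - 5)^2*(q^2 + 2*q - 3) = (q - 5)^2*(q + 3)*(q - 1)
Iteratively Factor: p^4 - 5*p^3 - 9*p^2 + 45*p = (p - 3)*(p^3 - 2*p^2 - 15*p) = p*(p - 3)*(p^2 - 2*p - 15) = p*(p - 3)*(p + 3)*(p - 5)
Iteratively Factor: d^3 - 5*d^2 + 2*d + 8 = (d - 4)*(d^2 - d - 2) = (d - 4)*(d - 2)*(d + 1)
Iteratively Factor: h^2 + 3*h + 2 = (h + 2)*(h + 1)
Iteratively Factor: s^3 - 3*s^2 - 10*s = (s - 5)*(s^2 + 2*s) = (s - 5)*(s + 2)*(s)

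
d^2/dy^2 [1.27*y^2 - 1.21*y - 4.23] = 2.54000000000000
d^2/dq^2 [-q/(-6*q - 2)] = -3/(3*q + 1)^3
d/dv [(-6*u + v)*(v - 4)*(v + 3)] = -12*u*v + 6*u + 3*v^2 - 2*v - 12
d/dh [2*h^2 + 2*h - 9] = 4*h + 2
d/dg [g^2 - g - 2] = 2*g - 1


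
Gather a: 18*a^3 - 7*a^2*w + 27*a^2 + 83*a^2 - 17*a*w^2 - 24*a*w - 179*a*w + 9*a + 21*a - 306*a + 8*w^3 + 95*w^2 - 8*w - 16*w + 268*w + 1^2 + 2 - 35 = 18*a^3 + a^2*(110 - 7*w) + a*(-17*w^2 - 203*w - 276) + 8*w^3 + 95*w^2 + 244*w - 32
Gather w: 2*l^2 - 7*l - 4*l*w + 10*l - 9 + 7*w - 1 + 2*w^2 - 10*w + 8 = 2*l^2 + 3*l + 2*w^2 + w*(-4*l - 3) - 2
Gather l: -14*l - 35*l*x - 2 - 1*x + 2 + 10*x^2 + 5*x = l*(-35*x - 14) + 10*x^2 + 4*x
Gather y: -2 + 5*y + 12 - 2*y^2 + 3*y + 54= -2*y^2 + 8*y + 64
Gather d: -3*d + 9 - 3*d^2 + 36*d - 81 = -3*d^2 + 33*d - 72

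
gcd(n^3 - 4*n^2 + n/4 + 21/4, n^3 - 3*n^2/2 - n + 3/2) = n^2 - n/2 - 3/2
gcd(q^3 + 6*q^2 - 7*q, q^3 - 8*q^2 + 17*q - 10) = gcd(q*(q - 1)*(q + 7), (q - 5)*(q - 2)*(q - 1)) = q - 1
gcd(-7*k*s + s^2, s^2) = s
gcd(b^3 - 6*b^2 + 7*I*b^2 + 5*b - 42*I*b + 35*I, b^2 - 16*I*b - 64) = 1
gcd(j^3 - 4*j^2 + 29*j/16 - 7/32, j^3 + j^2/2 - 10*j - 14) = j - 7/2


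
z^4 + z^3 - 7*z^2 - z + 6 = (z - 2)*(z - 1)*(z + 1)*(z + 3)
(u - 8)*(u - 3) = u^2 - 11*u + 24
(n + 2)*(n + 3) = n^2 + 5*n + 6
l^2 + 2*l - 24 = (l - 4)*(l + 6)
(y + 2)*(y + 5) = y^2 + 7*y + 10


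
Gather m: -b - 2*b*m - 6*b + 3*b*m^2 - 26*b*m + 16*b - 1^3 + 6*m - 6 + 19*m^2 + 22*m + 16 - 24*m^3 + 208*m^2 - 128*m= 9*b - 24*m^3 + m^2*(3*b + 227) + m*(-28*b - 100) + 9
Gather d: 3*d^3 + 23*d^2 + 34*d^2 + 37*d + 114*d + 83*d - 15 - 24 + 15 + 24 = 3*d^3 + 57*d^2 + 234*d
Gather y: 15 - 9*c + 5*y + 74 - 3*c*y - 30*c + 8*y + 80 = -39*c + y*(13 - 3*c) + 169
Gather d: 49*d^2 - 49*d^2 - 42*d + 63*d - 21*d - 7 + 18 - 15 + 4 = 0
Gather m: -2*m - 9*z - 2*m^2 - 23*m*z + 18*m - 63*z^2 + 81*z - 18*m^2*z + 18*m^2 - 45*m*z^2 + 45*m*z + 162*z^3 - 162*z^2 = m^2*(16 - 18*z) + m*(-45*z^2 + 22*z + 16) + 162*z^3 - 225*z^2 + 72*z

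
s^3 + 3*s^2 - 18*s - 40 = (s - 4)*(s + 2)*(s + 5)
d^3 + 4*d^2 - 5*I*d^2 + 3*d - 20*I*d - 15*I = (d + 1)*(d + 3)*(d - 5*I)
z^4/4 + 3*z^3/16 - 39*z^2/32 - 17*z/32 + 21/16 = (z/4 + 1/2)*(z - 7/4)*(z - 1)*(z + 3/2)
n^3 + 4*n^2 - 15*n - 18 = (n - 3)*(n + 1)*(n + 6)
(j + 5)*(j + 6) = j^2 + 11*j + 30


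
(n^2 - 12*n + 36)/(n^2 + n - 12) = (n^2 - 12*n + 36)/(n^2 + n - 12)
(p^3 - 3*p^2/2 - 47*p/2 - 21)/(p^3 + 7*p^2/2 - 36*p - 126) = (p + 1)/(p + 6)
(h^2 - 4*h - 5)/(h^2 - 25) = (h + 1)/(h + 5)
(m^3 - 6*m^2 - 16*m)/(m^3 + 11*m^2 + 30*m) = (m^2 - 6*m - 16)/(m^2 + 11*m + 30)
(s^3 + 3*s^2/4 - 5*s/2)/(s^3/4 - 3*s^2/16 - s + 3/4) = 4*s*(4*s - 5)/(4*s^2 - 11*s + 6)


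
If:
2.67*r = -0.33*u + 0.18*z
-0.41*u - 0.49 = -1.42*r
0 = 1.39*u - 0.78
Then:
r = 0.51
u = 0.56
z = 8.55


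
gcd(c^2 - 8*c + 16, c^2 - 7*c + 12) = c - 4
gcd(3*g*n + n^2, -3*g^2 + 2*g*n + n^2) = 3*g + n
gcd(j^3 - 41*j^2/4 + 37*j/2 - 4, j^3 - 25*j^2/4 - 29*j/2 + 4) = j^2 - 33*j/4 + 2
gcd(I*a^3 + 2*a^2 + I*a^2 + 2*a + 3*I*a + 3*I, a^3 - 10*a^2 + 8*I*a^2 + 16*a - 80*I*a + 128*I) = 1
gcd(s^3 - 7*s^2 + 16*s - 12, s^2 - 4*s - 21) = 1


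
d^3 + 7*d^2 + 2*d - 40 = (d - 2)*(d + 4)*(d + 5)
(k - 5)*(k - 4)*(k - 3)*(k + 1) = k^4 - 11*k^3 + 35*k^2 - 13*k - 60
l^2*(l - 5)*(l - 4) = l^4 - 9*l^3 + 20*l^2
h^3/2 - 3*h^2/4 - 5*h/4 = h*(h/2 + 1/2)*(h - 5/2)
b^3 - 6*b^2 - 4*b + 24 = (b - 6)*(b - 2)*(b + 2)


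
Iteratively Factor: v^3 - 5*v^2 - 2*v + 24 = (v - 4)*(v^2 - v - 6) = (v - 4)*(v + 2)*(v - 3)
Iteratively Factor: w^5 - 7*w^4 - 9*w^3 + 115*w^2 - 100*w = (w - 5)*(w^4 - 2*w^3 - 19*w^2 + 20*w) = (w - 5)*(w - 1)*(w^3 - w^2 - 20*w) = (w - 5)*(w - 1)*(w + 4)*(w^2 - 5*w) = (w - 5)^2*(w - 1)*(w + 4)*(w)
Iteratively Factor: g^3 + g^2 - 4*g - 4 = (g - 2)*(g^2 + 3*g + 2) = (g - 2)*(g + 1)*(g + 2)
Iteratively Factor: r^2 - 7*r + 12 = (r - 3)*(r - 4)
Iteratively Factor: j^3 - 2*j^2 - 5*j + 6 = (j - 1)*(j^2 - j - 6) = (j - 3)*(j - 1)*(j + 2)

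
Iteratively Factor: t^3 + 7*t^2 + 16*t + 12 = (t + 2)*(t^2 + 5*t + 6) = (t + 2)^2*(t + 3)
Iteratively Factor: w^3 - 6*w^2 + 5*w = (w - 5)*(w^2 - w) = w*(w - 5)*(w - 1)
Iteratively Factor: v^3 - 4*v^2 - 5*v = (v)*(v^2 - 4*v - 5) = v*(v - 5)*(v + 1)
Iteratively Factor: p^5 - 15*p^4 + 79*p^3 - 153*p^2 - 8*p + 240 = (p - 4)*(p^4 - 11*p^3 + 35*p^2 - 13*p - 60) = (p - 4)*(p + 1)*(p^3 - 12*p^2 + 47*p - 60) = (p - 4)^2*(p + 1)*(p^2 - 8*p + 15) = (p - 4)^2*(p - 3)*(p + 1)*(p - 5)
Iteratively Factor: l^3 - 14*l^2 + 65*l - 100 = (l - 5)*(l^2 - 9*l + 20) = (l - 5)^2*(l - 4)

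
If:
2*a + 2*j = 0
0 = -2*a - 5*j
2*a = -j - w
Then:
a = 0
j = 0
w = 0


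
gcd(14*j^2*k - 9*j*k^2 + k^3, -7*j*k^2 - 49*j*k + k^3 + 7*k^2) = 7*j*k - k^2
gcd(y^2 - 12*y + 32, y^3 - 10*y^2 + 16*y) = y - 8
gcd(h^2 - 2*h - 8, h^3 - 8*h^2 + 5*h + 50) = h + 2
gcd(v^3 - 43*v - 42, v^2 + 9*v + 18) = v + 6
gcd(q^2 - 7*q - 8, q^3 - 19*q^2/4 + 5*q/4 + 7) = q + 1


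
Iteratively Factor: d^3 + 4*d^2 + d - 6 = (d - 1)*(d^2 + 5*d + 6) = (d - 1)*(d + 3)*(d + 2)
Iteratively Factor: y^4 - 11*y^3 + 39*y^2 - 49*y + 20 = (y - 1)*(y^3 - 10*y^2 + 29*y - 20) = (y - 4)*(y - 1)*(y^2 - 6*y + 5) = (y - 5)*(y - 4)*(y - 1)*(y - 1)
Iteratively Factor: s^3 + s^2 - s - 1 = (s - 1)*(s^2 + 2*s + 1) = (s - 1)*(s + 1)*(s + 1)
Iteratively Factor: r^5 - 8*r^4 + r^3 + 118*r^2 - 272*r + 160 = (r + 4)*(r^4 - 12*r^3 + 49*r^2 - 78*r + 40) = (r - 1)*(r + 4)*(r^3 - 11*r^2 + 38*r - 40) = (r - 5)*(r - 1)*(r + 4)*(r^2 - 6*r + 8) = (r - 5)*(r - 4)*(r - 1)*(r + 4)*(r - 2)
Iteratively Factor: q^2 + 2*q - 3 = (q + 3)*(q - 1)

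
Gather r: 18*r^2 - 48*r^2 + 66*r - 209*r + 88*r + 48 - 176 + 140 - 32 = -30*r^2 - 55*r - 20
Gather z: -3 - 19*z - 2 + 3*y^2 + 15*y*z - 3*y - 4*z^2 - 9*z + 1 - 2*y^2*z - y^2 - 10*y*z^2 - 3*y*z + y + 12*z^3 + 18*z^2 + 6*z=2*y^2 - 2*y + 12*z^3 + z^2*(14 - 10*y) + z*(-2*y^2 + 12*y - 22) - 4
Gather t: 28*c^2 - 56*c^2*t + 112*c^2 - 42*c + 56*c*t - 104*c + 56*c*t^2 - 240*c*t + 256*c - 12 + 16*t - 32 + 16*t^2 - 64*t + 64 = 140*c^2 + 110*c + t^2*(56*c + 16) + t*(-56*c^2 - 184*c - 48) + 20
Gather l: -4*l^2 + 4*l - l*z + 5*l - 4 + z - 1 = -4*l^2 + l*(9 - z) + z - 5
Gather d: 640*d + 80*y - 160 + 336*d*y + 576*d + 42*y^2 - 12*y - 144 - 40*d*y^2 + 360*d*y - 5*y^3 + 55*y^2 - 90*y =d*(-40*y^2 + 696*y + 1216) - 5*y^3 + 97*y^2 - 22*y - 304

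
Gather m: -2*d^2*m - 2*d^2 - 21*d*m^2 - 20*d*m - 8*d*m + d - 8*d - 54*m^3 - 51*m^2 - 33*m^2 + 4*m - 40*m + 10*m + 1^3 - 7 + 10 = -2*d^2 - 7*d - 54*m^3 + m^2*(-21*d - 84) + m*(-2*d^2 - 28*d - 26) + 4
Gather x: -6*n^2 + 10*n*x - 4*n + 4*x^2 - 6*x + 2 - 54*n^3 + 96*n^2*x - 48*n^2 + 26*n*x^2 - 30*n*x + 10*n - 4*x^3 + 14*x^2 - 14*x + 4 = -54*n^3 - 54*n^2 + 6*n - 4*x^3 + x^2*(26*n + 18) + x*(96*n^2 - 20*n - 20) + 6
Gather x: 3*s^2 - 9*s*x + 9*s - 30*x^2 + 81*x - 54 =3*s^2 + 9*s - 30*x^2 + x*(81 - 9*s) - 54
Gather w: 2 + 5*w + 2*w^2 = 2*w^2 + 5*w + 2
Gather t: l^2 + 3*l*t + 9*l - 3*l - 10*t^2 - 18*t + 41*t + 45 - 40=l^2 + 6*l - 10*t^2 + t*(3*l + 23) + 5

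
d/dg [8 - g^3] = -3*g^2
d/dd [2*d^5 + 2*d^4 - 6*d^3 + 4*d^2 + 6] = 2*d*(5*d^3 + 4*d^2 - 9*d + 4)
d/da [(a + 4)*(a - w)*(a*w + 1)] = w*(a + 4)*(a - w) + (a + 4)*(a*w + 1) + (a - w)*(a*w + 1)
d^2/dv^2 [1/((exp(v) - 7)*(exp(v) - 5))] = 4*(exp(3*v) - 9*exp(2*v) + exp(v) + 105)*exp(v)/(exp(6*v) - 36*exp(5*v) + 537*exp(4*v) - 4248*exp(3*v) + 18795*exp(2*v) - 44100*exp(v) + 42875)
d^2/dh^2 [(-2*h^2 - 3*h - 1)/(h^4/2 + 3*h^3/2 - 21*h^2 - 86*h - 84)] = 8*(-3*h^6 - 6*h^5 - 56*h^4 - 658*h^3 - 753*h^2 + 4076*h + 964)/(h^10 + 5*h^9 - 123*h^8 - 773*h^7 + 4142*h^6 + 38076*h^5 + 13624*h^4 - 550384*h^3 - 1864800*h^2 - 2455488*h - 1185408)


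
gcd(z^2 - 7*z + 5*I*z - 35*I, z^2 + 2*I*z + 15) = z + 5*I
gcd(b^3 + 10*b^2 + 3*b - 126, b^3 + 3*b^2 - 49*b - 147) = b + 7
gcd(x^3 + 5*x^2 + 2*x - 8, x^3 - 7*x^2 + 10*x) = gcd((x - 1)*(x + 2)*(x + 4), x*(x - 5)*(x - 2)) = 1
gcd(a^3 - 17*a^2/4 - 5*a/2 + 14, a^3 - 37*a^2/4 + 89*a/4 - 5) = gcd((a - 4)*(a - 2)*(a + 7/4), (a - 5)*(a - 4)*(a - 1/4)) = a - 4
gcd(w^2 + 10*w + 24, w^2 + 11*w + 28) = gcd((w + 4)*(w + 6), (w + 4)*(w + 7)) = w + 4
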